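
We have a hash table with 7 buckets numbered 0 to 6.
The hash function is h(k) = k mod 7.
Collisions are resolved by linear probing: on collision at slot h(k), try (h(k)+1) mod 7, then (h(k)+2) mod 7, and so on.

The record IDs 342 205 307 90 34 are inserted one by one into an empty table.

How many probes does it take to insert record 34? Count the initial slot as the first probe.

5

342 hashes to 6; slot 6 is free -> place at 6.
205 hashes to 2; slot 2 is free -> place at 2.
307 hashes to 6; 6 taken -> place at 0.
90 hashes to 6; 6,0 taken -> place at 1.
34 hashes to 6; 6,0,1,2 taken -> place at 3.
Table: [307, 90, 205, 34, ., ., 342]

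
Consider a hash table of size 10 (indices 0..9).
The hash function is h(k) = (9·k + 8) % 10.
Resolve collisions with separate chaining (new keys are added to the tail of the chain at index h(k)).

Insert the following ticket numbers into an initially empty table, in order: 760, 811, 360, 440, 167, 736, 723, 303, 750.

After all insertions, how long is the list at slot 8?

760 -> bucket 8
811 -> bucket 7
360 -> bucket 8 (collision)
440 -> bucket 8 (collision)
167 -> bucket 1
736 -> bucket 2
723 -> bucket 5
303 -> bucket 5 (collision)
750 -> bucket 8 (collision)
Final buckets:
0: ∅
1: 167
2: 736
3: ∅
4: ∅
5: 723 -> 303
6: ∅
7: 811
8: 760 -> 360 -> 440 -> 750
9: ∅

4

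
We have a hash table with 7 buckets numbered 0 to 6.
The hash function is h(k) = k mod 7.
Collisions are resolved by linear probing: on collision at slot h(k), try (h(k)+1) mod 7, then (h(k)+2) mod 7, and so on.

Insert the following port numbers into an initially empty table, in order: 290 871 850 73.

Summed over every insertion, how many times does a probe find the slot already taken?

6

290: h=3 → slot 3
871: h=3, probe 3,4 → slot 4
850: h=3, probe 3,4,5 → slot 5
73: h=3, probe 3,4,5,6 → slot 6
Table: [_, _, _, 290, 871, 850, 73]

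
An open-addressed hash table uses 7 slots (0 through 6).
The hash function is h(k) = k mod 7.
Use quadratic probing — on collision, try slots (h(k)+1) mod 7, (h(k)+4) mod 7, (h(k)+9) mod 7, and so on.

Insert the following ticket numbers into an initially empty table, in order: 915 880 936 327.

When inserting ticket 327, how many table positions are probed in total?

915 hashes to 5; slot 5 is free → place at 5.
880 hashes to 5; 5 taken → place at 6.
936 hashes to 5; 5,6 taken → place at 2.
327 hashes to 5; 5,6,2 taken → place at 0.
Table: [327, _, 936, _, _, 915, 880]

4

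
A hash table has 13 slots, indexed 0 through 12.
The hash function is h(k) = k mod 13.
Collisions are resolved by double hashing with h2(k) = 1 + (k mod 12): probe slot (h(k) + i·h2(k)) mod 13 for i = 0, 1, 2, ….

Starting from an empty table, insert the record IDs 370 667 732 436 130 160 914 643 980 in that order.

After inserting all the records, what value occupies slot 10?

370: h=6 => slot 6
667: h=4 => slot 4
732: h=4, h2=1, probe 4,5 => slot 5
436: h=7 => slot 7
130: h=0 => slot 0
160: h=4, h2=5, probe 4,9 => slot 9
914: h=4, h2=3, probe 4,7,10 => slot 10
643: h=6, h2=8, probe 6,1 => slot 1
980: h=5, h2=9, probe 5,1,10,6,2 => slot 2
Table: [130, 643, 980, ∅, 667, 732, 370, 436, ∅, 160, 914, ∅, ∅]

914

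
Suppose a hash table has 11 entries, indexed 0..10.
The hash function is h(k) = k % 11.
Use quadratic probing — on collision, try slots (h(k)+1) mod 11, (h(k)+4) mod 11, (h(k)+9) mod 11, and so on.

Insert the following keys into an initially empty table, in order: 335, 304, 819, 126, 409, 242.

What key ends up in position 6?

819

335 hashes to 5; slot 5 is free => place at 5.
304 hashes to 7; slot 7 is free => place at 7.
819 hashes to 5; 5 taken => place at 6.
126 hashes to 5; 5,6 taken => place at 9.
409 hashes to 2; slot 2 is free => place at 2.
242 hashes to 0; slot 0 is free => place at 0.
Table: [242, -, 409, -, -, 335, 819, 304, -, 126, -]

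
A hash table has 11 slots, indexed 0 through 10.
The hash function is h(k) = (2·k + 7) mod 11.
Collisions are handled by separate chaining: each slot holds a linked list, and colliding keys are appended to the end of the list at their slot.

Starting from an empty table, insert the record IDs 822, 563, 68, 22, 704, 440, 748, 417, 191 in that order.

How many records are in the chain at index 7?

822 -> bucket 1
563 -> bucket 0
68 -> bucket 0 (collision)
22 -> bucket 7
704 -> bucket 7 (collision)
440 -> bucket 7 (collision)
748 -> bucket 7 (collision)
417 -> bucket 5
191 -> bucket 4
Final buckets:
0: 563 -> 68
1: 822
2: —
3: —
4: 191
5: 417
6: —
7: 22 -> 704 -> 440 -> 748
8: —
9: —
10: —

4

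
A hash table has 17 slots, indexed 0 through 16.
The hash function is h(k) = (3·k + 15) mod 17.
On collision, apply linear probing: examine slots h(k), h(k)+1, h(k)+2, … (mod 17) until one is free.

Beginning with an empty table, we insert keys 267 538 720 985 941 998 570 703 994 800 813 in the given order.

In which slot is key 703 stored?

3

267 hashes to 0; slot 0 is free => place at 0.
538 hashes to 14; slot 14 is free => place at 14.
720 hashes to 16; slot 16 is free => place at 16.
985 hashes to 12; slot 12 is free => place at 12.
941 hashes to 16; 16,0 taken => place at 1.
998 hashes to 0; 0,1 taken => place at 2.
570 hashes to 8; slot 8 is free => place at 8.
703 hashes to 16; 16,0,1,2 taken => place at 3.
994 hashes to 5; slot 5 is free => place at 5.
800 hashes to 1; 1,2,3 taken => place at 4.
813 hashes to 6; slot 6 is free => place at 6.
Table: [267, 941, 998, 703, 800, 994, 813, ., 570, ., ., ., 985, ., 538, ., 720]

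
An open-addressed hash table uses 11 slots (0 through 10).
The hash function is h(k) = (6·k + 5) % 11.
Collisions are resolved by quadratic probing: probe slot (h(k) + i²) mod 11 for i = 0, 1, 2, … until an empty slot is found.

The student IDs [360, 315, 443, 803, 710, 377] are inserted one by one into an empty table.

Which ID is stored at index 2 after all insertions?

360: h=9 => slot 9
315: h=3 => slot 3
443: h=1 => slot 1
803: h=5 => slot 5
710: h=8 => slot 8
377: h=1, probe 1,2 => slot 2
Table: [—, 443, 377, 315, —, 803, —, —, 710, 360, —]

377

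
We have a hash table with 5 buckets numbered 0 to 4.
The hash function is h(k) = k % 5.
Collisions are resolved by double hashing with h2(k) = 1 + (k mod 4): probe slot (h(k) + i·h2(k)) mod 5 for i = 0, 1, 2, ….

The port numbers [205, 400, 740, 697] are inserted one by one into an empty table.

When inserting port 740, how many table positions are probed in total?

3

Insert 205: h=0, slot 0 empty => index 0.
Insert 400: h=0, h2=1, slot 0 occupied => index 1.
Insert 740: h=0, h2=1, slots 0,1 occupied => index 2.
Insert 697: h=2, h2=2, slot 2 occupied => index 4.
Table: [205, 400, 740, _, 697]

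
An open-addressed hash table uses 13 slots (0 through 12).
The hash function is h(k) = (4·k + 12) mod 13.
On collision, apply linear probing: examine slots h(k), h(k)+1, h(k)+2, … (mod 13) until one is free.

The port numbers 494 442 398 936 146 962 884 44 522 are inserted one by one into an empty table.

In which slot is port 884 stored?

494 hashes to 12; slot 12 is free => place at 12.
442 hashes to 12; 12 taken => place at 0.
398 hashes to 5; slot 5 is free => place at 5.
936 hashes to 12; 12,0 taken => place at 1.
146 hashes to 11; slot 11 is free => place at 11.
962 hashes to 12; 12,0,1 taken => place at 2.
884 hashes to 12; 12,0,1,2 taken => place at 3.
44 hashes to 6; slot 6 is free => place at 6.
522 hashes to 7; slot 7 is free => place at 7.
Table: [442, 936, 962, 884, -, 398, 44, 522, -, -, -, 146, 494]

3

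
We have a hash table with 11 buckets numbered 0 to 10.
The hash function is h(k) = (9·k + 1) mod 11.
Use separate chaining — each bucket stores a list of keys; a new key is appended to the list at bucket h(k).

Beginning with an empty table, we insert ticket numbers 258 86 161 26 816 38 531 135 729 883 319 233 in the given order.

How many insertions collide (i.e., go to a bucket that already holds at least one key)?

5

Insert 258: h=2, bucket 2 empty → new chain.
Insert 86: h=5, bucket 5 empty → new chain.
Insert 161: h=9, bucket 9 empty → new chain.
Insert 26: h=4, bucket 4 empty → new chain.
Insert 816: h=8, bucket 8 empty → new chain.
Insert 38: h=2, bucket 2 nonempty → append to chain.
Insert 531: h=6, bucket 6 empty → new chain.
Insert 135: h=6, bucket 6 nonempty → append to chain.
Insert 729: h=6, bucket 6 nonempty → append to chain.
Insert 883: h=6, bucket 6 nonempty → append to chain.
Insert 319: h=1, bucket 1 empty → new chain.
Insert 233: h=8, bucket 8 nonempty → append to chain.
Final buckets:
0: _
1: 319
2: 258 -> 38
3: _
4: 26
5: 86
6: 531 -> 135 -> 729 -> 883
7: _
8: 816 -> 233
9: 161
10: _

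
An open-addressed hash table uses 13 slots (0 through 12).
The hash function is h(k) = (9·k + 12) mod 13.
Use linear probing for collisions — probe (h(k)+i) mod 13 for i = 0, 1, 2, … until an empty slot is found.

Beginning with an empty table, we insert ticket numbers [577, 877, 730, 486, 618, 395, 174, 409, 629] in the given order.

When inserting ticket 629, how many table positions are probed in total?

5

577 hashes to 5; slot 5 is free → place at 5.
877 hashes to 1; slot 1 is free → place at 1.
730 hashes to 4; slot 4 is free → place at 4.
486 hashes to 5; 5 taken → place at 6.
618 hashes to 10; slot 10 is free → place at 10.
395 hashes to 5; 5,6 taken → place at 7.
174 hashes to 5; 5,6,7 taken → place at 8.
409 hashes to 1; 1 taken → place at 2.
629 hashes to 5; 5,6,7,8 taken → place at 9.
Table: [—, 877, 409, —, 730, 577, 486, 395, 174, 629, 618, —, —]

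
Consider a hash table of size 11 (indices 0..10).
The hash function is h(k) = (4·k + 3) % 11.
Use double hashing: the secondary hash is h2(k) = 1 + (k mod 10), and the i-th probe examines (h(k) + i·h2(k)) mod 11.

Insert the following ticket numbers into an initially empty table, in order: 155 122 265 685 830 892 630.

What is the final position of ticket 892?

5

155: h=7 => slot 7
122: h=7, h2=3, probe 7,10 => slot 10
265: h=7, h2=6, probe 7,2 => slot 2
685: h=4 => slot 4
830: h=1 => slot 1
892: h=7, h2=3, probe 7,10,2,5 => slot 5
630: h=4, h2=1, probe 4,5,6 => slot 6
Table: [—, 830, 265, —, 685, 892, 630, 155, —, —, 122]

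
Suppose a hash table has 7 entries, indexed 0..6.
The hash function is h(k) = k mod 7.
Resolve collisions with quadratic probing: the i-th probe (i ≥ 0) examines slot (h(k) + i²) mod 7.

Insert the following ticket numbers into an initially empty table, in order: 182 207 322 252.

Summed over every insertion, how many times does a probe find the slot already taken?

4

182 hashes to 0; slot 0 is free → place at 0.
207 hashes to 4; slot 4 is free → place at 4.
322 hashes to 0; 0 taken → place at 1.
252 hashes to 0; 0,1,4 taken → place at 2.
Table: [182, 322, 252, -, 207, -, -]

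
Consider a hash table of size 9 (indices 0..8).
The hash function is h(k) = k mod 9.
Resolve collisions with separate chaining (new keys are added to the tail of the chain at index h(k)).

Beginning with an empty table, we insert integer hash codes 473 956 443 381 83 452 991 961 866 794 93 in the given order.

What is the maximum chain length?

Insert 473: h=5, bucket 5 empty -> new chain.
Insert 956: h=2, bucket 2 empty -> new chain.
Insert 443: h=2, bucket 2 nonempty -> append to chain.
Insert 381: h=3, bucket 3 empty -> new chain.
Insert 83: h=2, bucket 2 nonempty -> append to chain.
Insert 452: h=2, bucket 2 nonempty -> append to chain.
Insert 991: h=1, bucket 1 empty -> new chain.
Insert 961: h=7, bucket 7 empty -> new chain.
Insert 866: h=2, bucket 2 nonempty -> append to chain.
Insert 794: h=2, bucket 2 nonempty -> append to chain.
Insert 93: h=3, bucket 3 nonempty -> append to chain.
Final buckets:
0: —
1: 991
2: 956 -> 443 -> 83 -> 452 -> 866 -> 794
3: 381 -> 93
4: —
5: 473
6: —
7: 961
8: —

6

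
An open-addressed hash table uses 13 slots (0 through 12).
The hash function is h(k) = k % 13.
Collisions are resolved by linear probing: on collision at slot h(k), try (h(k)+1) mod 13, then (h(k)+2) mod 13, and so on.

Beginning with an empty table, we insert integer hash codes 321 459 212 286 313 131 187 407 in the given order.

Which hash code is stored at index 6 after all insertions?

187

321 hashes to 9; slot 9 is free → place at 9.
459 hashes to 4; slot 4 is free → place at 4.
212 hashes to 4; 4 taken → place at 5.
286 hashes to 0; slot 0 is free → place at 0.
313 hashes to 1; slot 1 is free → place at 1.
131 hashes to 1; 1 taken → place at 2.
187 hashes to 5; 5 taken → place at 6.
407 hashes to 4; 4,5,6 taken → place at 7.
Table: [286, 313, 131, ., 459, 212, 187, 407, ., 321, ., ., .]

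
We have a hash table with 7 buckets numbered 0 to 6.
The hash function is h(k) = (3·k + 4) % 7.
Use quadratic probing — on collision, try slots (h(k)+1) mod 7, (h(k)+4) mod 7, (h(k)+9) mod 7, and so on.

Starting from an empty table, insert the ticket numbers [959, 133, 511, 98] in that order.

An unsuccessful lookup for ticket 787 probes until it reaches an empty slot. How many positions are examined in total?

Insert 959: h=4, slot 4 empty -> index 4.
Insert 133: h=4, slot 4 occupied -> index 5.
Insert 511: h=4, slots 4,5 occupied -> index 1.
Insert 98: h=4, slots 4,5,1 occupied -> index 6.
Table: [_, 511, _, _, 959, 133, 98]
Lookup 787: h=6, probe 6,0 → slot 0 empty, not found.

2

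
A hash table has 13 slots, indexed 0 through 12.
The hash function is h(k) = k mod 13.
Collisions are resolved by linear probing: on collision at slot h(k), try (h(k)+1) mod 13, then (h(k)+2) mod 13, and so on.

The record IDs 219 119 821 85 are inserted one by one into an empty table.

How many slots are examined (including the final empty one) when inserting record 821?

219: h=11 -> slot 11
119: h=2 -> slot 2
821: h=2, probe 2,3 -> slot 3
85: h=7 -> slot 7
Table: [-, -, 119, 821, -, -, -, 85, -, -, -, 219, -]

2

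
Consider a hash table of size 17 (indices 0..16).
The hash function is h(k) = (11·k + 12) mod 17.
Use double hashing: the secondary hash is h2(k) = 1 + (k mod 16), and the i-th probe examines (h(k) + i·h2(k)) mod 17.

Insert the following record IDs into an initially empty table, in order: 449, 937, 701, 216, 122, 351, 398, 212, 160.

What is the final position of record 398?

449 hashes to 4; slot 4 is free → place at 4.
937 hashes to 0; slot 0 is free → place at 0.
701 hashes to 5; slot 5 is free → place at 5.
216 hashes to 8; slot 8 is free → place at 8.
122 hashes to 11; slot 11 is free → place at 11.
351 hashes to 14; slot 14 is free → place at 14.
398 hashes to 4, h2=15; 4 taken → place at 2.
212 hashes to 15; slot 15 is free → place at 15.
160 hashes to 4, h2=1; 4,5 taken → place at 6.
Table: [937, ∅, 398, ∅, 449, 701, 160, ∅, 216, ∅, ∅, 122, ∅, ∅, 351, 212, ∅]

2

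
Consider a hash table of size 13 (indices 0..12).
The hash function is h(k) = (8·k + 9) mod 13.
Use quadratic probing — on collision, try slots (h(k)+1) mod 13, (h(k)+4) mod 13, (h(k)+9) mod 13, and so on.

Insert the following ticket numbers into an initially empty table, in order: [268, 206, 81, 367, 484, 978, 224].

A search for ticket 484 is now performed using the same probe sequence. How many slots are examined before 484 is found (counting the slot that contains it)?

4

Insert 268: h=8, slot 8 empty → index 8.
Insert 206: h=6, slot 6 empty → index 6.
Insert 81: h=7, slot 7 empty → index 7.
Insert 367: h=7, slots 7,8 occupied → index 11.
Insert 484: h=7, slots 7,8,11 occupied → index 3.
Insert 978: h=7, slots 7,8,11,3 occupied → index 10.
Insert 224: h=7, slots 7,8,11,3,10,6 occupied → index 4.
Table: [∅, ∅, ∅, 484, 224, ∅, 206, 81, 268, ∅, 978, 367, ∅]
Lookup 484: h=7, probe 7,8,11,3 → found at 3.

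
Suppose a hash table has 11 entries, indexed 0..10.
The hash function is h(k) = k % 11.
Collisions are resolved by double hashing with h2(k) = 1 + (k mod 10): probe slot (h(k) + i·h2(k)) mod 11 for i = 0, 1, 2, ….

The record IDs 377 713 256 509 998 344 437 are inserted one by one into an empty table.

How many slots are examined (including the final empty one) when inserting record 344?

Insert 377: h=3, slot 3 empty => index 3.
Insert 713: h=9, slot 9 empty => index 9.
Insert 256: h=3, h2=7, slot 3 occupied => index 10.
Insert 509: h=3, h2=10, slot 3 occupied => index 2.
Insert 998: h=8, slot 8 empty => index 8.
Insert 344: h=3, h2=5, slots 3,8,2 occupied => index 7.
Insert 437: h=8, h2=8, slot 8 occupied => index 5.
Table: [—, —, 509, 377, —, 437, —, 344, 998, 713, 256]

4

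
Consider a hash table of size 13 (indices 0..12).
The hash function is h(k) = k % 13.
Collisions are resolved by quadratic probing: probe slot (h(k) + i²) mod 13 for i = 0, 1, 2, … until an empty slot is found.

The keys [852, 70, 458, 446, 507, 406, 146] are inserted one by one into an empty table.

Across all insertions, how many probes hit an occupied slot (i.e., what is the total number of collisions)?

7

Insert 852: h=7, slot 7 empty => index 7.
Insert 70: h=5, slot 5 empty => index 5.
Insert 458: h=3, slot 3 empty => index 3.
Insert 446: h=4, slot 4 empty => index 4.
Insert 507: h=0, slot 0 empty => index 0.
Insert 406: h=3, slots 3,4,7 occupied => index 12.
Insert 146: h=3, slots 3,4,7,12 occupied => index 6.
Table: [507, ., ., 458, 446, 70, 146, 852, ., ., ., ., 406]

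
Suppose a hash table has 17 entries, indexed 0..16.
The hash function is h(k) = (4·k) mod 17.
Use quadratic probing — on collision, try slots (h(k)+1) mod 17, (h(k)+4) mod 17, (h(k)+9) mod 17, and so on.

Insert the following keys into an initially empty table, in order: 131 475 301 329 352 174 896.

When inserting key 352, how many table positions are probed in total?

Insert 131: h=14, slot 14 empty => index 14.
Insert 475: h=13, slot 13 empty => index 13.
Insert 301: h=14, slot 14 occupied => index 15.
Insert 329: h=7, slot 7 empty => index 7.
Insert 352: h=14, slots 14,15 occupied => index 1.
Insert 174: h=16, slot 16 empty => index 16.
Insert 896: h=14, slots 14,15,1 occupied => index 6.
Table: [., 352, ., ., ., ., 896, 329, ., ., ., ., ., 475, 131, 301, 174]

3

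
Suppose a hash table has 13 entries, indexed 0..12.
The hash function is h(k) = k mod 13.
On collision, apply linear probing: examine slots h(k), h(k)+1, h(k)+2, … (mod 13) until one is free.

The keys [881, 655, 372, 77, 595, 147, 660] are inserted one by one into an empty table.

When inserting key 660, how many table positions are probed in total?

881: h=10 => slot 10
655: h=5 => slot 5
372: h=8 => slot 8
77: h=12 => slot 12
595: h=10, probe 10,11 => slot 11
147: h=4 => slot 4
660: h=10, probe 10,11,12,0 => slot 0
Table: [660, —, —, —, 147, 655, —, —, 372, —, 881, 595, 77]

4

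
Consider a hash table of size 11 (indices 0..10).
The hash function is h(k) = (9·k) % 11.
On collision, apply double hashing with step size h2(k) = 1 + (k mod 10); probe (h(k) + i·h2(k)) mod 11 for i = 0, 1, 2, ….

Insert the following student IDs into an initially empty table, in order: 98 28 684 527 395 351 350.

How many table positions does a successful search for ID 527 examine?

98 hashes to 2; slot 2 is free => place at 2.
28 hashes to 10; slot 10 is free => place at 10.
684 hashes to 7; slot 7 is free => place at 7.
527 hashes to 2, h2=8; 2,10,7 taken => place at 4.
395 hashes to 2, h2=6; 2 taken => place at 8.
351 hashes to 2, h2=2; 2,4 taken => place at 6.
350 hashes to 4, h2=1; 4 taken => place at 5.
Table: [_, _, 98, _, 527, 350, 351, 684, 395, _, 28]
Lookup 527: h=2, h2=8, probe 2,10,7,4 → found at 4.

4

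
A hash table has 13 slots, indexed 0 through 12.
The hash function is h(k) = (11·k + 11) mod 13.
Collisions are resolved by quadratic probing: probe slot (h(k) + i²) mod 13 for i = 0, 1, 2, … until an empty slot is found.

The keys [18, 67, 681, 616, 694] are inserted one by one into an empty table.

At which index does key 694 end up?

18: h=1 → slot 1
67: h=7 → slot 7
681: h=1, probe 1,2 → slot 2
616: h=1, probe 1,2,5 → slot 5
694: h=1, probe 1,2,5,10 → slot 10
Table: [_, 18, 681, _, _, 616, _, 67, _, _, 694, _, _]

10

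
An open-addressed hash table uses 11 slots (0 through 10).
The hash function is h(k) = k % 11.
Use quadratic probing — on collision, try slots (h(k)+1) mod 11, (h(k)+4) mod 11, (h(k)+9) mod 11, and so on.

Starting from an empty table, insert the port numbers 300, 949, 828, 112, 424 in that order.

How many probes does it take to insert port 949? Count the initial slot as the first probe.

Insert 300: h=3, slot 3 empty => index 3.
Insert 949: h=3, slot 3 occupied => index 4.
Insert 828: h=3, slots 3,4 occupied => index 7.
Insert 112: h=2, slot 2 empty => index 2.
Insert 424: h=6, slot 6 empty => index 6.
Table: [_, _, 112, 300, 949, _, 424, 828, _, _, _]

2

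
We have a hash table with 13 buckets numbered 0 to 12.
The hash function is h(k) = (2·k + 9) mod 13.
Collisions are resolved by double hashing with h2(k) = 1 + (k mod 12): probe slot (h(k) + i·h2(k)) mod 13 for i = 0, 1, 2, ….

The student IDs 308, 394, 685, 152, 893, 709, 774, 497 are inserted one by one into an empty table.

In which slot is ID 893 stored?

7

308 hashes to 1; slot 1 is free → place at 1.
394 hashes to 4; slot 4 is free → place at 4.
685 hashes to 1, h2=2; 1 taken → place at 3.
152 hashes to 1, h2=9; 1 taken → place at 10.
893 hashes to 1, h2=6; 1 taken → place at 7.
709 hashes to 10, h2=2; 10 taken → place at 12.
774 hashes to 10, h2=7; 10,4 taken → place at 11.
497 hashes to 2; slot 2 is free → place at 2.
Table: [_, 308, 497, 685, 394, _, _, 893, _, _, 152, 774, 709]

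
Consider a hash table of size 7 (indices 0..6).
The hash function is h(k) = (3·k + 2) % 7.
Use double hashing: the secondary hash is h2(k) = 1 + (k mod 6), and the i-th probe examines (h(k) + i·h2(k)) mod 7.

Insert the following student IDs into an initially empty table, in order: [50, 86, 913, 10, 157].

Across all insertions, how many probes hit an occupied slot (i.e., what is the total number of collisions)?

Insert 50: h=5, slot 5 empty → index 5.
Insert 86: h=1, slot 1 empty → index 1.
Insert 913: h=4, slot 4 empty → index 4.
Insert 10: h=4, h2=5, slot 4 occupied → index 2.
Insert 157: h=4, h2=2, slot 4 occupied → index 6.
Table: [_, 86, 10, _, 913, 50, 157]

2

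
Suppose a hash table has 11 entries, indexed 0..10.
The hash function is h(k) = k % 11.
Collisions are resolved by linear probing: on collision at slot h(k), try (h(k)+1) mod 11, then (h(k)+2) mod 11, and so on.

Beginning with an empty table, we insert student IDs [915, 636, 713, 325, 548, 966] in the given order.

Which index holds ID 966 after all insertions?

1

915 hashes to 2; slot 2 is free => place at 2.
636 hashes to 9; slot 9 is free => place at 9.
713 hashes to 9; 9 taken => place at 10.
325 hashes to 6; slot 6 is free => place at 6.
548 hashes to 9; 9,10 taken => place at 0.
966 hashes to 9; 9,10,0 taken => place at 1.
Table: [548, 966, 915, ., ., ., 325, ., ., 636, 713]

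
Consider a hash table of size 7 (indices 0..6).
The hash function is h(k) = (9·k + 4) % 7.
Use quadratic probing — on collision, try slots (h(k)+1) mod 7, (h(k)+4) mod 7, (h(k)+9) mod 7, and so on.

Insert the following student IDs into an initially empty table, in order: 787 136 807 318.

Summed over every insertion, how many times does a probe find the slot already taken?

Insert 787: h=3, slot 3 empty => index 3.
Insert 136: h=3, slot 3 occupied => index 4.
Insert 807: h=1, slot 1 empty => index 1.
Insert 318: h=3, slots 3,4 occupied => index 0.
Table: [318, 807, ∅, 787, 136, ∅, ∅]

3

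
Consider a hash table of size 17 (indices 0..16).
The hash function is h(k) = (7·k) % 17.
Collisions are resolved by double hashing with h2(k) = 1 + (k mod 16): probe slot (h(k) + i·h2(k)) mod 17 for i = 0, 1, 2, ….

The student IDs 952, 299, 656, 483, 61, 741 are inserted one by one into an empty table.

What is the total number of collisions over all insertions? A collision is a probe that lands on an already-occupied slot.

3

Insert 952: h=0, slot 0 empty -> index 0.
Insert 299: h=2, slot 2 empty -> index 2.
Insert 656: h=2, h2=1, slot 2 occupied -> index 3.
Insert 483: h=15, slot 15 empty -> index 15.
Insert 61: h=2, h2=14, slot 2 occupied -> index 16.
Insert 741: h=2, h2=6, slot 2 occupied -> index 8.
Table: [952, —, 299, 656, —, —, —, —, 741, —, —, —, —, —, —, 483, 61]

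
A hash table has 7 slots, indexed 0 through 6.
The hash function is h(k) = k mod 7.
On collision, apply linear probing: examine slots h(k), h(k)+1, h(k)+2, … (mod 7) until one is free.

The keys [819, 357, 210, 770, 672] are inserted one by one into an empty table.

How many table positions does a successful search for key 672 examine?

Insert 819: h=0, slot 0 empty -> index 0.
Insert 357: h=0, slot 0 occupied -> index 1.
Insert 210: h=0, slots 0,1 occupied -> index 2.
Insert 770: h=0, slots 0,1,2 occupied -> index 3.
Insert 672: h=0, slots 0,1,2,3 occupied -> index 4.
Table: [819, 357, 210, 770, 672, ., .]
Lookup 672: h=0, probe 0,1,2,3,4 → found at 4.

5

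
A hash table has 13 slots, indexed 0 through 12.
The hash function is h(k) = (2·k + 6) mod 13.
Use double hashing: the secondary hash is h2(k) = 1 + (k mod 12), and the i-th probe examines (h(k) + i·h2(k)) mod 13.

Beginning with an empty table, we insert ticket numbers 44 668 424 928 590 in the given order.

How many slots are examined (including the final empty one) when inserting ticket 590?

2

44: h=3 → slot 3
668: h=3, h2=9, probe 3,12 → slot 12
424: h=9 → slot 9
928: h=3, h2=5, probe 3,8 → slot 8
590: h=3, h2=3, probe 3,6 → slot 6
Table: [—, —, —, 44, —, —, 590, —, 928, 424, —, —, 668]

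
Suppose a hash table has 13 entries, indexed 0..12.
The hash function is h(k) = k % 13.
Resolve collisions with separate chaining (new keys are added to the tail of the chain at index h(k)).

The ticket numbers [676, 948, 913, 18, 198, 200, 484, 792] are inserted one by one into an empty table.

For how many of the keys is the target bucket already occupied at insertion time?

676 -> bucket 0
948 -> bucket 12
913 -> bucket 3
18 -> bucket 5
198 -> bucket 3 (collision)
200 -> bucket 5 (collision)
484 -> bucket 3 (collision)
792 -> bucket 12 (collision)
Final buckets:
0: 676
1: _
2: _
3: 913 -> 198 -> 484
4: _
5: 18 -> 200
6: _
7: _
8: _
9: _
10: _
11: _
12: 948 -> 792

4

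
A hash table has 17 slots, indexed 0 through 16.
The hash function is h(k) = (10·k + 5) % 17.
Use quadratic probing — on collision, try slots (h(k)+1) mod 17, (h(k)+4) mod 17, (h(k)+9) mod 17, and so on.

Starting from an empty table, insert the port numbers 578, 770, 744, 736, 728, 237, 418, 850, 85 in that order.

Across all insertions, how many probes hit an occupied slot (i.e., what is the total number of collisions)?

6

Insert 578: h=5, slot 5 empty -> index 5.
Insert 770: h=4, slot 4 empty -> index 4.
Insert 744: h=16, slot 16 empty -> index 16.
Insert 736: h=4, slots 4,5 occupied -> index 8.
Insert 728: h=9, slot 9 empty -> index 9.
Insert 237: h=12, slot 12 empty -> index 12.
Insert 418: h=3, slot 3 empty -> index 3.
Insert 850: h=5, slot 5 occupied -> index 6.
Insert 85: h=5, slots 5,6,9 occupied -> index 14.
Table: [-, -, -, 418, 770, 578, 850, -, 736, 728, -, -, 237, -, 85, -, 744]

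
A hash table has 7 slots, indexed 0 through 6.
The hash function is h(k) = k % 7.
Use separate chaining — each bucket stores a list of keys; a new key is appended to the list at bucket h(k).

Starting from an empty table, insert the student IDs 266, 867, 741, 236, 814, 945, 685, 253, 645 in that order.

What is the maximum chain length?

Insert 266: h=0, bucket 0 empty -> new chain.
Insert 867: h=6, bucket 6 empty -> new chain.
Insert 741: h=6, bucket 6 nonempty -> append to chain.
Insert 236: h=5, bucket 5 empty -> new chain.
Insert 814: h=2, bucket 2 empty -> new chain.
Insert 945: h=0, bucket 0 nonempty -> append to chain.
Insert 685: h=6, bucket 6 nonempty -> append to chain.
Insert 253: h=1, bucket 1 empty -> new chain.
Insert 645: h=1, bucket 1 nonempty -> append to chain.
Final buckets:
0: 266 -> 945
1: 253 -> 645
2: 814
3: _
4: _
5: 236
6: 867 -> 741 -> 685

3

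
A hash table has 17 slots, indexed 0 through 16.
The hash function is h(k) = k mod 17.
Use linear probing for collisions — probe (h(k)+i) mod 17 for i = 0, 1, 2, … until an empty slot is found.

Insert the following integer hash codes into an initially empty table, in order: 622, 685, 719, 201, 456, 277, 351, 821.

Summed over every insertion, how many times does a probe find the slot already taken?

7

622 hashes to 10; slot 10 is free → place at 10.
685 hashes to 5; slot 5 is free → place at 5.
719 hashes to 5; 5 taken → place at 6.
201 hashes to 14; slot 14 is free → place at 14.
456 hashes to 14; 14 taken → place at 15.
277 hashes to 5; 5,6 taken → place at 7.
351 hashes to 11; slot 11 is free → place at 11.
821 hashes to 5; 5,6,7 taken → place at 8.
Table: [_, _, _, _, _, 685, 719, 277, 821, _, 622, 351, _, _, 201, 456, _]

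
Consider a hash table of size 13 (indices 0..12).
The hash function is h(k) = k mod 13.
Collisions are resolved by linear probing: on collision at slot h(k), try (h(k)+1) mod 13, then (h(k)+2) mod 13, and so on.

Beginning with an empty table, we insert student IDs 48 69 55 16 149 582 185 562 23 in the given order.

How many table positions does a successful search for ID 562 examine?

6

Insert 48: h=9, slot 9 empty → index 9.
Insert 69: h=4, slot 4 empty → index 4.
Insert 55: h=3, slot 3 empty → index 3.
Insert 16: h=3, slots 3,4 occupied → index 5.
Insert 149: h=6, slot 6 empty → index 6.
Insert 582: h=10, slot 10 empty → index 10.
Insert 185: h=3, slots 3,4,5,6 occupied → index 7.
Insert 562: h=3, slots 3,4,5,6,7 occupied → index 8.
Insert 23: h=10, slot 10 occupied → index 11.
Table: [-, -, -, 55, 69, 16, 149, 185, 562, 48, 582, 23, -]
Lookup 562: h=3, probe 3,4,5,6,7,8 → found at 8.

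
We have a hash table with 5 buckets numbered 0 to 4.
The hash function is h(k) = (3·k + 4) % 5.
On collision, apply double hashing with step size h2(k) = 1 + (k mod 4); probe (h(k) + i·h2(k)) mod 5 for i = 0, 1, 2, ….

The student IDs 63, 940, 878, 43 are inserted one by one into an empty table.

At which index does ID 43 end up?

2

63: h=3 => slot 3
940: h=4 => slot 4
878: h=3, h2=3, probe 3,1 => slot 1
43: h=3, h2=4, probe 3,2 => slot 2
Table: [_, 878, 43, 63, 940]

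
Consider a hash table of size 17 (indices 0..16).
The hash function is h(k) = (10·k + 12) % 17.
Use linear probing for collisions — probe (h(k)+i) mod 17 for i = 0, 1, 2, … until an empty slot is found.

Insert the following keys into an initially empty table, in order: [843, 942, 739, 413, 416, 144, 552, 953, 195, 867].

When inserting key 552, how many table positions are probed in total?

843: h=10 => slot 10
942: h=14 => slot 14
739: h=7 => slot 7
413: h=11 => slot 11
416: h=7, probe 7,8 => slot 8
144: h=7, probe 7,8,9 => slot 9
552: h=7, probe 7,8,9,10,11,12 => slot 12
953: h=5 => slot 5
195: h=7, probe 7,8,9,10,11,12,13 => slot 13
867: h=12, probe 12,13,14,15 => slot 15
Table: [—, —, —, —, —, 953, —, 739, 416, 144, 843, 413, 552, 195, 942, 867, —]

6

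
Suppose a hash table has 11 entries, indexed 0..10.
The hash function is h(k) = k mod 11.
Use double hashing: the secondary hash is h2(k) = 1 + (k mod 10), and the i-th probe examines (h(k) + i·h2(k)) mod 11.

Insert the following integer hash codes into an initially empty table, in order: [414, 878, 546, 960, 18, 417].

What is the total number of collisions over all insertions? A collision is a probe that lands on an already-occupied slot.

3

414: h=7 → slot 7
878: h=9 → slot 9
546: h=7, h2=7, probe 7,3 → slot 3
960: h=3, h2=1, probe 3,4 → slot 4
18: h=7, h2=9, probe 7,5 → slot 5
417: h=10 → slot 10
Table: [-, -, -, 546, 960, 18, -, 414, -, 878, 417]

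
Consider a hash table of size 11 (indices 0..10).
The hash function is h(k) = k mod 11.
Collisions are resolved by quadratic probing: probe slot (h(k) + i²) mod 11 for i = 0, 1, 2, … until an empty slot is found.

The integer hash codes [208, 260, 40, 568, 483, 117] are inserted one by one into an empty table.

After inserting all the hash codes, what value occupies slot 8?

40

208 hashes to 10; slot 10 is free -> place at 10.
260 hashes to 7; slot 7 is free -> place at 7.
40 hashes to 7; 7 taken -> place at 8.
568 hashes to 7; 7,8 taken -> place at 0.
483 hashes to 10; 10,0 taken -> place at 3.
117 hashes to 7; 7,8,0 taken -> place at 5.
Table: [568, _, _, 483, _, 117, _, 260, 40, _, 208]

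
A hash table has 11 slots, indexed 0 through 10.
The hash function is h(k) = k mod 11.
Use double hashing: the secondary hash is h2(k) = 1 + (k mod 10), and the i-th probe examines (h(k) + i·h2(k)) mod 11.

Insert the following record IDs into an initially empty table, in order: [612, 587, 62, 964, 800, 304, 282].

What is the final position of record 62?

612: h=7 → slot 7
587: h=4 → slot 4
62: h=7, h2=3, probe 7,10 → slot 10
964: h=7, h2=5, probe 7,1 → slot 1
800: h=8 → slot 8
304: h=7, h2=5, probe 7,1,6 → slot 6
282: h=7, h2=3, probe 7,10,2 → slot 2
Table: [., 964, 282, ., 587, ., 304, 612, 800, ., 62]

10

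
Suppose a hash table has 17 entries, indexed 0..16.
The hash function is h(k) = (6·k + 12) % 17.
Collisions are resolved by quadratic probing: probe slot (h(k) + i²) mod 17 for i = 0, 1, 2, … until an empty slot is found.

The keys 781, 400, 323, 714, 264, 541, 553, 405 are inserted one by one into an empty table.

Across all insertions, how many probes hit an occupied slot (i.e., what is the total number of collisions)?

781 hashes to 6; slot 6 is free -> place at 6.
400 hashes to 15; slot 15 is free -> place at 15.
323 hashes to 12; slot 12 is free -> place at 12.
714 hashes to 12; 12 taken -> place at 13.
264 hashes to 15; 15 taken -> place at 16.
541 hashes to 11; slot 11 is free -> place at 11.
553 hashes to 15; 15,16 taken -> place at 2.
405 hashes to 11; 11,12,15 taken -> place at 3.
Table: [—, —, 553, 405, —, —, 781, —, —, —, —, 541, 323, 714, —, 400, 264]

7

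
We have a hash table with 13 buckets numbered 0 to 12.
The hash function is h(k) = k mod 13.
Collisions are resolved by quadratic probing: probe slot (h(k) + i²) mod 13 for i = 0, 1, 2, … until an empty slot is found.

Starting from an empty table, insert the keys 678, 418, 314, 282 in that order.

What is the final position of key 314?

678: h=2 => slot 2
418: h=2, probe 2,3 => slot 3
314: h=2, probe 2,3,6 => slot 6
282: h=9 => slot 9
Table: [-, -, 678, 418, -, -, 314, -, -, 282, -, -, -]

6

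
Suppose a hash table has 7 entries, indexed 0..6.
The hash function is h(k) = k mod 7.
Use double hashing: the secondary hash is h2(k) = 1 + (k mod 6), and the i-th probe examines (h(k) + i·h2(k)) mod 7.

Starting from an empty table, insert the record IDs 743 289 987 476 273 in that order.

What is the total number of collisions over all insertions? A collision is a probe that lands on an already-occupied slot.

2

743: h=1 -> slot 1
289: h=2 -> slot 2
987: h=0 -> slot 0
476: h=0, h2=3, probe 0,3 -> slot 3
273: h=0, h2=4, probe 0,4 -> slot 4
Table: [987, 743, 289, 476, 273, -, -]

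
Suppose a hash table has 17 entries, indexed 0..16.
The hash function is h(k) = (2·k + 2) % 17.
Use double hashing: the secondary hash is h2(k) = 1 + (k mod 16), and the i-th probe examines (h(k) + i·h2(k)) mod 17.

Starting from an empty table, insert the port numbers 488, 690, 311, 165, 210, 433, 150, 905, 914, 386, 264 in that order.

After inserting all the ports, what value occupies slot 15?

165

488 hashes to 9; slot 9 is free => place at 9.
690 hashes to 5; slot 5 is free => place at 5.
311 hashes to 12; slot 12 is free => place at 12.
165 hashes to 9, h2=6; 9 taken => place at 15.
210 hashes to 14; slot 14 is free => place at 14.
433 hashes to 1; slot 1 is free => place at 1.
150 hashes to 13; slot 13 is free => place at 13.
905 hashes to 10; slot 10 is free => place at 10.
914 hashes to 11; slot 11 is free => place at 11.
386 hashes to 9, h2=3; 9,12,15,1 taken => place at 4.
264 hashes to 3; slot 3 is free => place at 3.
Table: [., 433, ., 264, 386, 690, ., ., ., 488, 905, 914, 311, 150, 210, 165, .]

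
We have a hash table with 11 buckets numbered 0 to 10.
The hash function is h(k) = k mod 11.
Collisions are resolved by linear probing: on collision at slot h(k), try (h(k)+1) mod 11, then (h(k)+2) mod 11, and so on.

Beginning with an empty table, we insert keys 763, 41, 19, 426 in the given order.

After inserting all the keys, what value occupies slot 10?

763 hashes to 4; slot 4 is free → place at 4.
41 hashes to 8; slot 8 is free → place at 8.
19 hashes to 8; 8 taken → place at 9.
426 hashes to 8; 8,9 taken → place at 10.
Table: [∅, ∅, ∅, ∅, 763, ∅, ∅, ∅, 41, 19, 426]

426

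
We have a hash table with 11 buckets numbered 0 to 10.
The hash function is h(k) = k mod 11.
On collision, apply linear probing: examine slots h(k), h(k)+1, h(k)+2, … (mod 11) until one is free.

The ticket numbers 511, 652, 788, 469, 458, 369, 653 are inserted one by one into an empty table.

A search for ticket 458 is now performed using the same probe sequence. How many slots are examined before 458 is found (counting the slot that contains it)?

3

Insert 511: h=5, slot 5 empty → index 5.
Insert 652: h=3, slot 3 empty → index 3.
Insert 788: h=7, slot 7 empty → index 7.
Insert 469: h=7, slot 7 occupied → index 8.
Insert 458: h=7, slots 7,8 occupied → index 9.
Insert 369: h=6, slot 6 empty → index 6.
Insert 653: h=4, slot 4 empty → index 4.
Table: [-, -, -, 652, 653, 511, 369, 788, 469, 458, -]
Lookup 458: h=7, probe 7,8,9 → found at 9.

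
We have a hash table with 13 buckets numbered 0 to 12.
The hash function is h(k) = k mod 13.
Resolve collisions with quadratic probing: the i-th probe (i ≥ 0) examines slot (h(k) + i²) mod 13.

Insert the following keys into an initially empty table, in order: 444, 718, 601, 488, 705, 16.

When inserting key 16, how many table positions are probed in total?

444: h=2 -> slot 2
718: h=3 -> slot 3
601: h=3, probe 3,4 -> slot 4
488: h=7 -> slot 7
705: h=3, probe 3,4,7,12 -> slot 12
16: h=3, probe 3,4,7,12,6 -> slot 6
Table: [_, _, 444, 718, 601, _, 16, 488, _, _, _, _, 705]

5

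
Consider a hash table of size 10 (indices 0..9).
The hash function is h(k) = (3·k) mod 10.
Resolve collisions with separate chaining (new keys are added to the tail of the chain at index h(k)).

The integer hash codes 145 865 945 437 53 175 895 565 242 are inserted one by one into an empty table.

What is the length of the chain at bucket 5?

145 -> bucket 5
865 -> bucket 5 (collision)
945 -> bucket 5 (collision)
437 -> bucket 1
53 -> bucket 9
175 -> bucket 5 (collision)
895 -> bucket 5 (collision)
565 -> bucket 5 (collision)
242 -> bucket 6
Final buckets:
0: _
1: 437
2: _
3: _
4: _
5: 145 -> 865 -> 945 -> 175 -> 895 -> 565
6: 242
7: _
8: _
9: 53

6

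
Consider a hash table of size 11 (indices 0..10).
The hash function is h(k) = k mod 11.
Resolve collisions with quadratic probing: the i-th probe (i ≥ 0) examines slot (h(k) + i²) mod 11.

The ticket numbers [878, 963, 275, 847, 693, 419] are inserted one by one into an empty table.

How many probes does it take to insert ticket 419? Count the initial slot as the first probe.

878: h=9 -> slot 9
963: h=6 -> slot 6
275: h=0 -> slot 0
847: h=0, probe 0,1 -> slot 1
693: h=0, probe 0,1,4 -> slot 4
419: h=1, probe 1,2 -> slot 2
Table: [275, 847, 419, -, 693, -, 963, -, -, 878, -]

2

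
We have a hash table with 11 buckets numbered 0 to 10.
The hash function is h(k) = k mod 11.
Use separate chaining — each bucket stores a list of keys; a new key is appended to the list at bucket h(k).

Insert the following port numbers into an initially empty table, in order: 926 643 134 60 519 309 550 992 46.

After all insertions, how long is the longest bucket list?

5

926 → bucket 2
643 → bucket 5
134 → bucket 2 (collision)
60 → bucket 5 (collision)
519 → bucket 2 (collision)
309 → bucket 1
550 → bucket 0
992 → bucket 2 (collision)
46 → bucket 2 (collision)
Final buckets:
0: 550
1: 309
2: 926 -> 134 -> 519 -> 992 -> 46
3: _
4: _
5: 643 -> 60
6: _
7: _
8: _
9: _
10: _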